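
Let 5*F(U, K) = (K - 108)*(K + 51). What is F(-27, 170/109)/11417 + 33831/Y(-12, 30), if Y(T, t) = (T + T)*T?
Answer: 2547327889259/21703260320 ≈ 117.37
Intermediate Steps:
F(U, K) = (-108 + K)*(51 + K)/5 (F(U, K) = ((K - 108)*(K + 51))/5 = ((-108 + K)*(51 + K))/5 = (-108 + K)*(51 + K)/5)
Y(T, t) = 2*T**2 (Y(T, t) = (2*T)*T = 2*T**2)
F(-27, 170/109)/11417 + 33831/Y(-12, 30) = (-5508/5 - 1938/109 + (170/109)**2/5)/11417 + 33831/((2*(-12)**2)) = (-5508/5 - 1938/109 + (170*(1/109))**2/5)*(1/11417) + 33831/((2*144)) = (-5508/5 - 57/5*170/109 + (170/109)**2/5)*(1/11417) + 33831/288 = (-5508/5 - 1938/109 + (1/5)*(28900/11881))*(1/11417) + 33831*(1/288) = (-5508/5 - 1938/109 + 5780/11881)*(1/11417) + 3759/32 = -66467858/59405*1/11417 + 3759/32 = -66467858/678226885 + 3759/32 = 2547327889259/21703260320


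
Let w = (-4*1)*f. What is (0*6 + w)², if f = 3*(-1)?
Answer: 144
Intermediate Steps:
f = -3
w = 12 (w = -4*1*(-3) = -4*(-3) = 12)
(0*6 + w)² = (0*6 + 12)² = (0 + 12)² = 12² = 144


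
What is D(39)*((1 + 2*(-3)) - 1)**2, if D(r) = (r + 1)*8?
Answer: 11520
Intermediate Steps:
D(r) = 8 + 8*r (D(r) = (1 + r)*8 = 8 + 8*r)
D(39)*((1 + 2*(-3)) - 1)**2 = (8 + 8*39)*((1 + 2*(-3)) - 1)**2 = (8 + 312)*((1 - 6) - 1)**2 = 320*(-5 - 1)**2 = 320*(-6)**2 = 320*36 = 11520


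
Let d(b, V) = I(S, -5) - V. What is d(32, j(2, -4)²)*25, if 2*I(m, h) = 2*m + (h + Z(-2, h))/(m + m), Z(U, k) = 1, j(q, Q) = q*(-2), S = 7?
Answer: -1600/7 ≈ -228.57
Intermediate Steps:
j(q, Q) = -2*q
I(m, h) = m + (1 + h)/(4*m) (I(m, h) = (2*m + (h + 1)/(m + m))/2 = (2*m + (1 + h)/((2*m)))/2 = (2*m + (1 + h)*(1/(2*m)))/2 = (2*m + (1 + h)/(2*m))/2 = m + (1 + h)/(4*m))
d(b, V) = 48/7 - V (d(b, V) = (¼)*(1 - 5 + 4*7²)/7 - V = (¼)*(⅐)*(1 - 5 + 4*49) - V = (¼)*(⅐)*(1 - 5 + 196) - V = (¼)*(⅐)*192 - V = 48/7 - V)
d(32, j(2, -4)²)*25 = (48/7 - (-2*2)²)*25 = (48/7 - 1*(-4)²)*25 = (48/7 - 1*16)*25 = (48/7 - 16)*25 = -64/7*25 = -1600/7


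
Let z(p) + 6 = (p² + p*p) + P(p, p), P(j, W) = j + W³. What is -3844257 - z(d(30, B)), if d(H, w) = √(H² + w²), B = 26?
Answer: -3847403 - 3154*√394 ≈ -3.9100e+6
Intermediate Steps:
z(p) = -6 + p + p³ + 2*p² (z(p) = -6 + ((p² + p*p) + (p + p³)) = -6 + ((p² + p²) + (p + p³)) = -6 + (2*p² + (p + p³)) = -6 + (p + p³ + 2*p²) = -6 + p + p³ + 2*p²)
-3844257 - z(d(30, B)) = -3844257 - (-6 + √(30² + 26²) + (√(30² + 26²))³ + 2*(√(30² + 26²))²) = -3844257 - (-6 + √(900 + 676) + (√(900 + 676))³ + 2*(√(900 + 676))²) = -3844257 - (-6 + √1576 + (√1576)³ + 2*(√1576)²) = -3844257 - (-6 + 2*√394 + (2*√394)³ + 2*(2*√394)²) = -3844257 - (-6 + 2*√394 + 3152*√394 + 2*1576) = -3844257 - (-6 + 2*√394 + 3152*√394 + 3152) = -3844257 - (3146 + 3154*√394) = -3844257 + (-3146 - 3154*√394) = -3847403 - 3154*√394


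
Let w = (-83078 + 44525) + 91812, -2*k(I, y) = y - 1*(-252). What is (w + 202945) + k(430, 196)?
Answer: 255980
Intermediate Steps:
k(I, y) = -126 - y/2 (k(I, y) = -(y - 1*(-252))/2 = -(y + 252)/2 = -(252 + y)/2 = -126 - y/2)
w = 53259 (w = -38553 + 91812 = 53259)
(w + 202945) + k(430, 196) = (53259 + 202945) + (-126 - ½*196) = 256204 + (-126 - 98) = 256204 - 224 = 255980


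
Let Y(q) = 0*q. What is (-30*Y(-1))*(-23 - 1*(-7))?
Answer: 0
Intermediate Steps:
Y(q) = 0
(-30*Y(-1))*(-23 - 1*(-7)) = (-30*0)*(-23 - 1*(-7)) = 0*(-23 + 7) = 0*(-16) = 0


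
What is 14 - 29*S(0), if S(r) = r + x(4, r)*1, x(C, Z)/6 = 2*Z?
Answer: 14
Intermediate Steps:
x(C, Z) = 12*Z (x(C, Z) = 6*(2*Z) = 12*Z)
S(r) = 13*r (S(r) = r + (12*r)*1 = r + 12*r = 13*r)
14 - 29*S(0) = 14 - 377*0 = 14 - 29*0 = 14 + 0 = 14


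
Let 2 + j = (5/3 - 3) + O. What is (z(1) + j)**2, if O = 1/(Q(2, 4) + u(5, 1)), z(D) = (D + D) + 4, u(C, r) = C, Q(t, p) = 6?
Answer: 8281/1089 ≈ 7.6042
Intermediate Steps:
z(D) = 4 + 2*D (z(D) = 2*D + 4 = 4 + 2*D)
O = 1/11 (O = 1/(6 + 5) = 1/11 ≈ 0.090909)
j = -107/33 (j = -2 + ((5/3 - 3) + 1/11) = -2 + (-4/3 + 1/11) = -2 - 41/33 = -107/33 ≈ -3.2424)
(z(1) + j)**2 = ((4 + 2*1) - 107/33)**2 = ((4 + 2) - 107/33)**2 = (6 - 107/33)**2 = (91/33)**2 = 8281/1089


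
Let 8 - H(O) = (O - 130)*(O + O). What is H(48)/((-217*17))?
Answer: -7880/3689 ≈ -2.1361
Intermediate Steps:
H(O) = 8 - 2*O*(-130 + O) (H(O) = 8 - (O - 130)*(O + O) = 8 - (-130 + O)*2*O = 8 - 2*O*(-130 + O))
H(48)/((-217*17)) = (8 - 2*48**2 + 260*48)/((-217*17)) = (8 - 2*2304 + 12480)/(-3689) = (8 - 4608 + 12480)*(-1/3689) = 7880*(-1/3689) = -7880/3689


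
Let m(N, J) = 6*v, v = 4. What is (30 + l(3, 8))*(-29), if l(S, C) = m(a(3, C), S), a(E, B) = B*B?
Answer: -1566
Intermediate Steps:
a(E, B) = B²
m(N, J) = 24 (m(N, J) = 6*4 = 24)
l(S, C) = 24
(30 + l(3, 8))*(-29) = (30 + 24)*(-29) = 54*(-29) = -1566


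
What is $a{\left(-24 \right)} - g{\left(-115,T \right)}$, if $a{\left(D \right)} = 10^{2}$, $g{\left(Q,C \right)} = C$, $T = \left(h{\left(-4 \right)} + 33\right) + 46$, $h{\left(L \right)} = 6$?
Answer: $15$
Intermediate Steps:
$T = 85$ ($T = \left(6 + 33\right) + 46 = 39 + 46 = 85$)
$a{\left(D \right)} = 100$
$a{\left(-24 \right)} - g{\left(-115,T \right)} = 100 - 85 = 15$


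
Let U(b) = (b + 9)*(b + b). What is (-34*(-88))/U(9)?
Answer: 748/81 ≈ 9.2346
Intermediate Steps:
U(b) = 2*b*(9 + b) (U(b) = (9 + b)*(2*b) = 2*b*(9 + b))
(-34*(-88))/U(9) = (-34*(-88))/((2*9*(9 + 9))) = 2992/((2*9*18)) = 2992/324 = 2992*(1/324) = 748/81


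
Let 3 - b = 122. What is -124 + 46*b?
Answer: -5598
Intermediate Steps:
b = -119 (b = 3 - 1*122 = 3 - 122 = -119)
-124 + 46*b = -124 + 46*(-119) = -124 - 5474 = -5598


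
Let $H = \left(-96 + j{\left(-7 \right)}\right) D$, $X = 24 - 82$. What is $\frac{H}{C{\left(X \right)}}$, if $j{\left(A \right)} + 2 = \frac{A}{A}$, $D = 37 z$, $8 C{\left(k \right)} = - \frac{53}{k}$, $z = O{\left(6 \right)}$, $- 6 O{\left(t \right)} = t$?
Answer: $\frac{1665296}{53} \approx 31421.0$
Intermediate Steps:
$O{\left(t \right)} = - \frac{t}{6}$
$z = -1$ ($z = \left(- \frac{1}{6}\right) 6 = -1$)
$X = -58$
$C{\left(k \right)} = - \frac{53}{8 k}$ ($C{\left(k \right)} = \frac{\left(-53\right) \frac{1}{k}}{8} = - \frac{53}{8 k}$)
$D = -37$ ($D = 37 \left(-1\right) = -37$)
$j{\left(A \right)} = -1$ ($j{\left(A \right)} = -2 + \frac{A}{A} = -2 + 1 = -1$)
$H = 3589$ ($H = \left(-96 - 1\right) \left(-37\right) = \left(-97\right) \left(-37\right) = 3589$)
$\frac{H}{C{\left(X \right)}} = \frac{3589}{\left(- \frac{53}{8}\right) \frac{1}{-58}} = \frac{3589}{\left(- \frac{53}{8}\right) \left(- \frac{1}{58}\right)} = \frac{3589}{\frac{53}{464}} = 3589 \cdot \frac{464}{53} = \frac{1665296}{53}$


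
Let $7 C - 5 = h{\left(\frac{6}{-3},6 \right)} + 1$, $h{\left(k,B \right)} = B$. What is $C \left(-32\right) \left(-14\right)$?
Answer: $768$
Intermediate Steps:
$C = \frac{12}{7}$ ($C = \frac{5}{7} + \frac{6 + 1}{7} = \frac{5}{7} + \frac{1}{7} \cdot 7 = \frac{5}{7} + 1 = \frac{12}{7} \approx 1.7143$)
$C \left(-32\right) \left(-14\right) = \frac{12}{7} \left(-32\right) \left(-14\right) = \left(- \frac{384}{7}\right) \left(-14\right) = 768$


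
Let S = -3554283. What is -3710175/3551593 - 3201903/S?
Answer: -16352753586/113724023629 ≈ -0.14379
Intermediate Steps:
-3710175/3551593 - 3201903/S = -3710175/3551593 - 3201903/(-3554283) = -3710175*1/3551593 - 3201903*(-1/3554283) = -100275/95989 + 1067301/1184761 = -16352753586/113724023629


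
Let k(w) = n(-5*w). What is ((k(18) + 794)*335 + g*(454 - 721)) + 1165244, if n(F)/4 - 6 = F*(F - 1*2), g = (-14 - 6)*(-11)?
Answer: 12475734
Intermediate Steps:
g = 220 (g = -20*(-11) = 220)
n(F) = 24 + 4*F*(-2 + F) (n(F) = 24 + 4*(F*(F - 1*2)) = 24 + 4*(F*(F - 2)) = 24 + 4*(F*(-2 + F)) = 24 + 4*F*(-2 + F))
k(w) = 24 + 40*w + 100*w**2 (k(w) = 24 - (-40)*w + 4*(-5*w)**2 = 24 + 40*w + 4*(25*w**2) = 24 + 40*w + 100*w**2)
((k(18) + 794)*335 + g*(454 - 721)) + 1165244 = (((24 + 40*18 + 100*18**2) + 794)*335 + 220*(454 - 721)) + 1165244 = (((24 + 720 + 100*324) + 794)*335 + 220*(-267)) + 1165244 = (((24 + 720 + 32400) + 794)*335 - 58740) + 1165244 = ((33144 + 794)*335 - 58740) + 1165244 = (33938*335 - 58740) + 1165244 = (11369230 - 58740) + 1165244 = 11310490 + 1165244 = 12475734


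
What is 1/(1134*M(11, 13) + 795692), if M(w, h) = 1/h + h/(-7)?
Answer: 13/10317752 ≈ 1.2600e-6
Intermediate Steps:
M(w, h) = 1/h - h/7 (M(w, h) = 1/h + h*(-⅐) = 1/h - h/7)
1/(1134*M(11, 13) + 795692) = 1/(1134*(1/13 - ⅐*13) + 795692) = 1/(1134*(1/13 - 13/7) + 795692) = 1/(1134*(-162/91) + 795692) = 1/(-26244/13 + 795692) = 1/(10317752/13) = 13/10317752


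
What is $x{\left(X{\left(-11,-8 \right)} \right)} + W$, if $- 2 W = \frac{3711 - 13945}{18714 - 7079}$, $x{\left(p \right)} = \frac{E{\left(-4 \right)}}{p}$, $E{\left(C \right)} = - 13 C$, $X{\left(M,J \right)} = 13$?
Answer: $\frac{51657}{11635} \approx 4.4398$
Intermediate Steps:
$x{\left(p \right)} = \frac{52}{p}$ ($x{\left(p \right)} = \frac{\left(-13\right) \left(-4\right)}{p} = \frac{52}{p}$)
$W = \frac{5117}{11635}$ ($W = - \frac{\left(3711 - 13945\right) \frac{1}{18714 - 7079}}{2} = - \frac{\left(-10234\right) \frac{1}{11635}}{2} = \left(- \frac{1}{2}\right) \left(- \frac{10234}{11635}\right) = \frac{5117}{11635} \approx 0.43979$)
$x{\left(X{\left(-11,-8 \right)} \right)} + W = \frac{52}{13} + \frac{5117}{11635} = 52 \cdot \frac{1}{13} + \frac{5117}{11635} = 4 + \frac{5117}{11635} = \frac{51657}{11635}$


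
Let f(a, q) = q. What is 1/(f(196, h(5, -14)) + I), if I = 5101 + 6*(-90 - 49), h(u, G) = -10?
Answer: 1/4257 ≈ 0.00023491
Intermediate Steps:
I = 4267 (I = 5101 + 6*(-139) = 5101 - 834 = 4267)
1/(f(196, h(5, -14)) + I) = 1/(-10 + 4267) = 1/4257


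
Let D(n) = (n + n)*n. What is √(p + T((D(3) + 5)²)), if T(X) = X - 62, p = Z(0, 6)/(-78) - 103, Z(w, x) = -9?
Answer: √246142/26 ≈ 19.082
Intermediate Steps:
D(n) = 2*n² (D(n) = (2*n)*n = 2*n²)
p = -2675/26 (p = -9/(-78) - 103 = -9*(-1/78) - 103 = 3/26 - 103 = -2675/26 ≈ -102.88)
T(X) = -62 + X
√(p + T((D(3) + 5)²)) = √(-2675/26 + (-62 + (2*3² + 5)²)) = √(-2675/26 + (-62 + (2*9 + 5)²)) = √(-2675/26 + (-62 + (18 + 5)²)) = √(-2675/26 + (-62 + 23²)) = √(-2675/26 + (-62 + 529)) = √(-2675/26 + 467) = √(9467/26) = √246142/26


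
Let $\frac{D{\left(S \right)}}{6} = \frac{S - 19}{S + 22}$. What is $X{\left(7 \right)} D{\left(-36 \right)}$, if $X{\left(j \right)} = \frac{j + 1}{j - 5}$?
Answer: $\frac{660}{7} \approx 94.286$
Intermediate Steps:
$X{\left(j \right)} = \frac{1 + j}{-5 + j}$
$D{\left(S \right)} = \frac{6 \left(-19 + S\right)}{22 + S}$ ($D{\left(S \right)} = 6 \frac{S - 19}{S + 22} = 6 \frac{-19 + S}{22 + S} = \frac{6 \left(-19 + S\right)}{22 + S}$)
$X{\left(7 \right)} D{\left(-36 \right)} = \frac{1 + 7}{-5 + 7} \frac{6 \left(-19 - 36\right)}{22 - 36} = \frac{1}{2} \cdot 8 \cdot 6 \frac{1}{-14} \left(-55\right) = \frac{1}{2} \cdot 8 \cdot 6 \left(- \frac{1}{14}\right) \left(-55\right) = 4 \cdot \frac{165}{7} = \frac{660}{7}$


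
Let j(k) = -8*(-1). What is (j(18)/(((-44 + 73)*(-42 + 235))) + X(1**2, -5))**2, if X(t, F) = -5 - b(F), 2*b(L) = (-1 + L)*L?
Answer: 12528772624/31326409 ≈ 399.94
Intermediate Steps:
b(L) = L*(-1 + L)/2 (b(L) = ((-1 + L)*L)/2 = (L*(-1 + L))/2 = L*(-1 + L)/2)
j(k) = 8
X(t, F) = -5 - F*(-1 + F)/2
(j(18)/(((-44 + 73)*(-42 + 235))) + X(1**2, -5))**2 = (8/(((-44 + 73)*(-42 + 235))) + (-5 + (1/2)*(-5) - 1/2*(-5)**2))**2 = (8/((29*193)) + (-5 - 5/2 - 1/2*25))**2 = (8/5597 + (-5 - 5/2 - 25/2))**2 = (8*(1/5597) - 20)**2 = (8/5597 - 20)**2 = (-111932/5597)**2 = 12528772624/31326409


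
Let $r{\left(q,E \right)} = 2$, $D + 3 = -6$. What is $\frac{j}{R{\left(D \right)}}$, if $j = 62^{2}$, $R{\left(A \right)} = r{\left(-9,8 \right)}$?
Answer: $1922$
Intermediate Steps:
$D = -9$ ($D = -3 - 6 = -9$)
$R{\left(A \right)} = 2$
$j = 3844$
$\frac{j}{R{\left(D \right)}} = \frac{3844}{2} = 3844 \cdot \frac{1}{2} = 1922$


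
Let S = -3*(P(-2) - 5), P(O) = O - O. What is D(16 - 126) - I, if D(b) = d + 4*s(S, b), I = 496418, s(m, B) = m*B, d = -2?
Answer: -503020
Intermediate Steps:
P(O) = 0
S = 15 (S = -3*(0 - 5) = -3*(-5) = 15)
s(m, B) = B*m
D(b) = -2 + 60*b (D(b) = -2 + 4*(b*15) = -2 + 4*(15*b) = -2 + 60*b)
D(16 - 126) - I = (-2 + 60*(16 - 126)) - 1*496418 = (-2 + 60*(-110)) - 496418 = (-2 - 6600) - 496418 = -6602 - 496418 = -503020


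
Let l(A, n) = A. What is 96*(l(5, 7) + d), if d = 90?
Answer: 9120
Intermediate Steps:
96*(l(5, 7) + d) = 96*(5 + 90) = 96*95 = 9120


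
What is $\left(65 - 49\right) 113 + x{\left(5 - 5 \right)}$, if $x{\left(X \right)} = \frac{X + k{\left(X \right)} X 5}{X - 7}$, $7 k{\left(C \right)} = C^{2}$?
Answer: $1808$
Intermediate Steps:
$k{\left(C \right)} = \frac{C^{2}}{7}$
$x{\left(X \right)} = \frac{X + \frac{5 X^{3}}{7}}{-7 + X}$ ($x{\left(X \right)} = \frac{X + \frac{X^{2}}{7} X 5}{X - 7} = \frac{X + \frac{X^{3}}{7} \cdot 5}{-7 + X} = \frac{X + \frac{5 X^{3}}{7}}{-7 + X}$)
$\left(65 - 49\right) 113 + x{\left(5 - 5 \right)} = \left(65 - 49\right) 113 + \frac{\left(5 - 5\right) \left(7 + 5 \left(5 - 5\right)^{2}\right)}{7 \left(-7 + \left(5 - 5\right)\right)} = 16 \cdot 113 + \frac{1}{7} \cdot 0 \frac{1}{-7 + 0} \left(7 + 5 \cdot 0^{2}\right) = 1808 + \frac{1}{7} \cdot 0 \frac{1}{-7} \left(7 + 5 \cdot 0\right) = 1808 + \frac{1}{7} \cdot 0 \left(- \frac{1}{7}\right) \left(7 + 0\right) = 1808 + \frac{1}{7} \cdot 0 \left(- \frac{1}{7}\right) 7 = 1808 + 0 = 1808$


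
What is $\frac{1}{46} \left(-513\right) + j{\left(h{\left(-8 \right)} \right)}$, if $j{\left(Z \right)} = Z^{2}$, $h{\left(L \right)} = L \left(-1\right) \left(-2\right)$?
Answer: $\frac{11263}{46} \approx 244.85$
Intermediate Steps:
$h{\left(L \right)} = 2 L$ ($h{\left(L \right)} = - L \left(-2\right) = 2 L$)
$\frac{1}{46} \left(-513\right) + j{\left(h{\left(-8 \right)} \right)} = \frac{1}{46} \left(-513\right) + \left(2 \left(-8\right)\right)^{2} = \frac{1}{46} \left(-513\right) + \left(-16\right)^{2} = - \frac{513}{46} + 256 = \frac{11263}{46}$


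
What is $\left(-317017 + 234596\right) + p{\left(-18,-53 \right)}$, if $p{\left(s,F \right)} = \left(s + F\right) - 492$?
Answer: $-82984$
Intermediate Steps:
$p{\left(s,F \right)} = -492 + F + s$ ($p{\left(s,F \right)} = \left(F + s\right) - 492 = -492 + F + s$)
$\left(-317017 + 234596\right) + p{\left(-18,-53 \right)} = \left(-317017 + 234596\right) - 563 = -82421 - 563 = -82984$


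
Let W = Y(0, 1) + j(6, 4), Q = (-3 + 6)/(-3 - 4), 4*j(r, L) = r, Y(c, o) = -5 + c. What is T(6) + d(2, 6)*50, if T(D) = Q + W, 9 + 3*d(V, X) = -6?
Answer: -3555/14 ≈ -253.93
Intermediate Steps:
j(r, L) = r/4
Q = -3/7 (Q = 3/(-7) = 3*(-⅐) = -3/7 ≈ -0.42857)
W = -7/2 (W = (-5 + 0) + (¼)*6 = -5 + 3/2 = -7/2 ≈ -3.5000)
d(V, X) = -5 (d(V, X) = -3 + (⅓)*(-6) = -3 - 2 = -5)
T(D) = -55/14 (T(D) = -3/7 - 7/2 = -55/14)
T(6) + d(2, 6)*50 = -55/14 - 5*50 = -55/14 - 250 = -3555/14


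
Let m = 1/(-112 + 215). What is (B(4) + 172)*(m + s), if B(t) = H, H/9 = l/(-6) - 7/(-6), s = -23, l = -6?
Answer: -453472/103 ≈ -4402.6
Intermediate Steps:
H = 39/2 (H = 9*(-6/(-6) - 7/(-6)) = 9*(-6*(-1/6) - 7*(-1/6)) = 9*(1 + 7/6) = 9*(13/6) = 39/2 ≈ 19.500)
B(t) = 39/2
m = 1/103 ≈ 0.0097087
(B(4) + 172)*(m + s) = (39/2 + 172)*(1/103 - 23) = (383/2)*(-2368/103) = -453472/103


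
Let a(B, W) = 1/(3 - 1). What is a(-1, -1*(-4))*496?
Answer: 248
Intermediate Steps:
a(B, W) = ½ (a(B, W) = 1/2 = ½)
a(-1, -1*(-4))*496 = (½)*496 = 248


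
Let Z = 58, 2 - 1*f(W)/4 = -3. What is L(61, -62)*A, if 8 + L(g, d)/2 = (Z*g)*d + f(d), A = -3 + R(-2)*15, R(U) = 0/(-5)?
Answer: 1316064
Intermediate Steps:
f(W) = 20 (f(W) = 8 - 4*(-3) = 8 + 12 = 20)
R(U) = 0 (R(U) = 0*(-⅕) = 0)
A = -3 (A = -3 + 0*15 = -3 + 0 = -3)
L(g, d) = 24 + 116*d*g (L(g, d) = -16 + 2*((58*g)*d + 20) = -16 + 2*(58*d*g + 20) = -16 + 2*(20 + 58*d*g) = -16 + (40 + 116*d*g) = 24 + 116*d*g)
L(61, -62)*A = (24 + 116*(-62)*61)*(-3) = (24 - 438712)*(-3) = -438688*(-3) = 1316064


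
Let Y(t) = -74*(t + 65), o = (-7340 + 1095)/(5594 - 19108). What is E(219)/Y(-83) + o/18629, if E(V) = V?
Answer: 9190345559/55889011932 ≈ 0.16444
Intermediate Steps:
o = 6245/13514 (o = -6245/(-13514) = -6245*(-1/13514) = 6245/13514 ≈ 0.46211)
Y(t) = -4810 - 74*t (Y(t) = -74*(65 + t) = -4810 - 74*t)
E(219)/Y(-83) + o/18629 = 219/(-4810 - 74*(-83)) + (6245/13514)/18629 = 219/(-4810 + 6142) + (6245/13514)*(1/18629) = 219/1332 + 6245/251752306 = 219*(1/1332) + 6245/251752306 = 73/444 + 6245/251752306 = 9190345559/55889011932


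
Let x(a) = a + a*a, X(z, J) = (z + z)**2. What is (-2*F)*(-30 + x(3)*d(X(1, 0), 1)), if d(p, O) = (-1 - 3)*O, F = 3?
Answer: 468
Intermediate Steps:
X(z, J) = 4*z**2 (X(z, J) = (2*z)**2 = 4*z**2)
d(p, O) = -4*O
x(a) = a + a**2
(-2*F)*(-30 + x(3)*d(X(1, 0), 1)) = (-2*3)*(-30 + (3*(1 + 3))*(-4*1)) = -6*(-30 + (3*4)*(-4)) = -6*(-30 + 12*(-4)) = -6*(-30 - 48) = -6*(-78) = 468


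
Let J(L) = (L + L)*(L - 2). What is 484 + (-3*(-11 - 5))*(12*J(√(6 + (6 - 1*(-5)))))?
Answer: 20068 - 2304*√17 ≈ 10568.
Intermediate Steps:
J(L) = 2*L*(-2 + L) (J(L) = (2*L)*(-2 + L) = 2*L*(-2 + L))
484 + (-3*(-11 - 5))*(12*J(√(6 + (6 - 1*(-5))))) = 484 + (-3*(-11 - 5))*(12*(2*√(6 + (6 - 1*(-5)))*(-2 + √(6 + (6 - 1*(-5)))))) = 484 + (-3*(-16))*(12*(2*√(6 + (6 + 5))*(-2 + √(6 + (6 + 5))))) = 484 + 48*(12*(2*√(6 + 11)*(-2 + √(6 + 11)))) = 484 + 48*(12*(2*√17*(-2 + √17))) = 484 + 48*(24*√17*(-2 + √17)) = 484 + 1152*√17*(-2 + √17)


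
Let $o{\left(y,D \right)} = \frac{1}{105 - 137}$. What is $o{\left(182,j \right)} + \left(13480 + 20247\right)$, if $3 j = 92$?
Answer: $\frac{1079263}{32} \approx 33727.0$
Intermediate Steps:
$j = \frac{92}{3}$ ($j = \frac{1}{3} \cdot 92 = \frac{92}{3} \approx 30.667$)
$o{\left(y,D \right)} = - \frac{1}{32}$ ($o{\left(y,D \right)} = \frac{1}{-32} = - \frac{1}{32}$)
$o{\left(182,j \right)} + \left(13480 + 20247\right) = - \frac{1}{32} + \left(13480 + 20247\right) = - \frac{1}{32} + 33727 = \frac{1079263}{32}$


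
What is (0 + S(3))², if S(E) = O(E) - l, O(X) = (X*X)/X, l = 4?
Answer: 1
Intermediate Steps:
O(X) = X (O(X) = X²/X = X)
S(E) = -4 + E (S(E) = E - 1*4 = E - 4 = -4 + E)
(0 + S(3))² = (0 + (-4 + 3))² = (0 - 1)² = (-1)² = 1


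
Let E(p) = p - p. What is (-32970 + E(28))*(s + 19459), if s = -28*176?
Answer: -479087070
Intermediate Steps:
E(p) = 0
s = -4928
(-32970 + E(28))*(s + 19459) = (-32970 + 0)*(-4928 + 19459) = -32970*14531 = -479087070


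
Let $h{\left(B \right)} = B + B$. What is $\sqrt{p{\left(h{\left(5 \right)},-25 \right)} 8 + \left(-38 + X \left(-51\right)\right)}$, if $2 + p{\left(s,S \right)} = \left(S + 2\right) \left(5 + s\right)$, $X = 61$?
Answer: $5 i \sqrt{237} \approx 76.974 i$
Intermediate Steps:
$h{\left(B \right)} = 2 B$
$p{\left(s,S \right)} = -2 + \left(2 + S\right) \left(5 + s\right)$ ($p{\left(s,S \right)} = -2 + \left(S + 2\right) \left(5 + s\right) = -2 + \left(2 + S\right) \left(5 + s\right)$)
$\sqrt{p{\left(h{\left(5 \right)},-25 \right)} 8 + \left(-38 + X \left(-51\right)\right)} = \sqrt{\left(8 + 2 \cdot 2 \cdot 5 + 5 \left(-25\right) - 25 \cdot 2 \cdot 5\right) 8 + \left(-38 + 61 \left(-51\right)\right)} = \sqrt{\left(8 + 2 \cdot 10 - 125 - 250\right) 8 - 3149} = \sqrt{\left(8 + 20 - 125 - 250\right) 8 - 3149} = \sqrt{\left(-347\right) 8 - 3149} = \sqrt{-2776 - 3149} = \sqrt{-5925} = 5 i \sqrt{237}$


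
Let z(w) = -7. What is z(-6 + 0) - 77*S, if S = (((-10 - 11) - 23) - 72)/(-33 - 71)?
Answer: -2415/26 ≈ -92.885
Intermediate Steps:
S = 29/26 (S = ((-21 - 23) - 72)/(-104) = (-44 - 72)*(-1/104) = -116*(-1/104) = 29/26 ≈ 1.1154)
z(-6 + 0) - 77*S = -7 - 77*29/26 = -7 - 2233/26 = -2415/26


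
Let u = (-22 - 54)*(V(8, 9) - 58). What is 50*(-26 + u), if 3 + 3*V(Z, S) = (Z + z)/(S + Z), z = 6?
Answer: 11314700/51 ≈ 2.2186e+5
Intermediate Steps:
V(Z, S) = -1 + (6 + Z)/(3*(S + Z)) (V(Z, S) = -1 + ((Z + 6)/(S + Z))/3 = -1 + ((6 + Z)/(S + Z))/3 = -1 + (6 + Z)/(3*(S + Z)))
u = 227620/51 (u = (-22 - 54)*((2 - 1*9 - ⅔*8)/(9 + 8) - 58) = -76*((2 - 9 - 16/3)/17 - 58) = -76*((1/17)*(-37/3) - 58) = -76*(-37/51 - 58) = -76*(-2995/51) = 227620/51 ≈ 4463.1)
50*(-26 + u) = 50*(-26 + 227620/51) = 50*(226294/51) = 11314700/51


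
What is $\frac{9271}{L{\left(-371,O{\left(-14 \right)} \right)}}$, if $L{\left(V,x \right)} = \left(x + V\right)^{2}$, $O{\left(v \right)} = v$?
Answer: $\frac{9271}{148225} \approx 0.062547$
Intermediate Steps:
$L{\left(V,x \right)} = \left(V + x\right)^{2}$
$\frac{9271}{L{\left(-371,O{\left(-14 \right)} \right)}} = \frac{9271}{\left(-371 - 14\right)^{2}} = \frac{9271}{\left(-385\right)^{2}} = \frac{9271}{148225}$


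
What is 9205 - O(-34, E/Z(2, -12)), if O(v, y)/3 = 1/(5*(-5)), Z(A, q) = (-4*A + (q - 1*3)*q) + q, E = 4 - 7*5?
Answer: 230128/25 ≈ 9205.1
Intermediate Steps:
E = -31 (E = 4 - 35 = -31)
Z(A, q) = q - 4*A + q*(-3 + q) (Z(A, q) = (-4*A + (q - 3)*q) + q = (-4*A + (-3 + q)*q) + q = (-4*A + q*(-3 + q)) + q = q - 4*A + q*(-3 + q))
O(v, y) = -3/25 (O(v, y) = 3/((5*(-5))) = 3/(-25) = 3*(-1/25) = -3/25)
9205 - O(-34, E/Z(2, -12)) = 9205 - 1*(-3/25) = 9205 + 3/25 = 230128/25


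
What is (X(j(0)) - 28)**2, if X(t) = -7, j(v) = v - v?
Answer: 1225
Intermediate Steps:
j(v) = 0
(X(j(0)) - 28)**2 = (-7 - 28)**2 = (-35)**2 = 1225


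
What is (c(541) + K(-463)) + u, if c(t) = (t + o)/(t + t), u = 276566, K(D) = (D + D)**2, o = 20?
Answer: 1227034005/1082 ≈ 1.1340e+6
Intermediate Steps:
K(D) = 4*D**2 (K(D) = (2*D)**2 = 4*D**2)
c(t) = (20 + t)/(2*t) (c(t) = (t + 20)/(t + t) = (20 + t)/((2*t)) = (20 + t)*(1/(2*t)) = (20 + t)/(2*t))
(c(541) + K(-463)) + u = ((1/2)*(20 + 541)/541 + 4*(-463)**2) + 276566 = ((1/2)*(1/541)*561 + 4*214369) + 276566 = (561/1082 + 857476) + 276566 = 927789593/1082 + 276566 = 1227034005/1082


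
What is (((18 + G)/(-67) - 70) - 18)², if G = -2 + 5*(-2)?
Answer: 34833604/4489 ≈ 7759.8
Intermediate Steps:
G = -12 (G = -2 - 10 = -12)
(((18 + G)/(-67) - 70) - 18)² = (((18 - 12)/(-67) - 70) - 18)² = ((6*(-1/67) - 70) - 18)² = ((-6/67 - 70) - 18)² = (-4696/67 - 18)² = (-5902/67)² = 34833604/4489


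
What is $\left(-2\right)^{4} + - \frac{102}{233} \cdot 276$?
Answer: $- \frac{24424}{233} \approx -104.82$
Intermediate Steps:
$\left(-2\right)^{4} + - \frac{102}{233} \cdot 276 = 16 + \left(-102\right) \frac{1}{233} \cdot 276 = 16 - \frac{28152}{233} = - \frac{24424}{233}$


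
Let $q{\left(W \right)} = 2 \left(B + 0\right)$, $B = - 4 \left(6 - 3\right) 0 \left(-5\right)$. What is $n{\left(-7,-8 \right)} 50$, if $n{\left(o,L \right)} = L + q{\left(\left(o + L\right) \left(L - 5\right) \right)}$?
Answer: $-400$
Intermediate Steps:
$B = 0$ ($B = \left(-4\right) 3 \cdot 0 \left(-5\right) = \left(-12\right) 0 \left(-5\right) = 0 \left(-5\right) = 0$)
$q{\left(W \right)} = 0$ ($q{\left(W \right)} = 2 \left(0 + 0\right) = 2 \cdot 0 = 0$)
$n{\left(o,L \right)} = L$ ($n{\left(o,L \right)} = L + 0 = L$)
$n{\left(-7,-8 \right)} 50 = \left(-8\right) 50 = -400$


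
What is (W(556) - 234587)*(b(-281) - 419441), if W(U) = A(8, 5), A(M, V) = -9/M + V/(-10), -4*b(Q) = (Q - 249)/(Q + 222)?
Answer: 92886403888827/944 ≈ 9.8397e+10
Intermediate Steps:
b(Q) = -(-249 + Q)/(4*(222 + Q)) (b(Q) = -(Q - 249)/(4*(Q + 222)) = -(-249 + Q)/(4*(222 + Q)))
A(M, V) = -9/M - V/10 (A(M, V) = -9/M + V*(-⅒) = -9/M - V/10)
W(U) = -13/8 (W(U) = -9/8 - ⅒*5 = -9*⅛ - ½ = -9/8 - ½ = -13/8)
(W(556) - 234587)*(b(-281) - 419441) = (-13/8 - 234587)*((249 - 1*(-281))/(4*(222 - 281)) - 419441) = -1876709*((¼)*(249 + 281)/(-59) - 419441)/8 = -1876709*((¼)*(-1/59)*530 - 419441)/8 = -1876709*(-265/118 - 419441)/8 = -1876709/8*(-49494303/118) = 92886403888827/944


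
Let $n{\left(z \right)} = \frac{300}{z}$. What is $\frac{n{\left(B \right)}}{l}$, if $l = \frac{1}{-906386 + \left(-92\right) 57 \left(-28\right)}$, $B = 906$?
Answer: $- \frac{37977700}{151} \approx -2.5151 \cdot 10^{5}$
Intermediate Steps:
$l = - \frac{1}{759554}$ ($l = \frac{1}{-906386 - -146832} = \frac{1}{-906386 + 146832} = \frac{1}{-759554} = - \frac{1}{759554} \approx -1.3166 \cdot 10^{-6}$)
$\frac{n{\left(B \right)}}{l} = \frac{300 \cdot \frac{1}{906}}{- \frac{1}{759554}} = 300 \cdot \frac{1}{906} \left(-759554\right) = \frac{50}{151} \left(-759554\right) = - \frac{37977700}{151}$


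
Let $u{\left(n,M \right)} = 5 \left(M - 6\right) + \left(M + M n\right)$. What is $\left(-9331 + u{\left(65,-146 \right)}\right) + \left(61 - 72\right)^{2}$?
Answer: $-19606$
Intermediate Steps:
$u{\left(n,M \right)} = -30 + 6 M + M n$ ($u{\left(n,M \right)} = 5 \left(-6 + M\right) + \left(M + M n\right) = \left(-30 + 5 M\right) + \left(M + M n\right) = -30 + 6 M + M n$)
$\left(-9331 + u{\left(65,-146 \right)}\right) + \left(61 - 72\right)^{2} = \left(-9331 - 10396\right) + \left(61 - 72\right)^{2} = \left(-9331 - 10396\right) + \left(-11\right)^{2} = \left(-9331 - 10396\right) + 121 = -19727 + 121 = -19606$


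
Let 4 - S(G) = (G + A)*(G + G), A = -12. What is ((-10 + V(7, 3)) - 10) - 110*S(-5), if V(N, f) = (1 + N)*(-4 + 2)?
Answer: 18224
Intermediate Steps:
V(N, f) = -2 - 2*N (V(N, f) = (1 + N)*(-2) = -2 - 2*N)
S(G) = 4 - 2*G*(-12 + G) (S(G) = 4 - (G - 12)*(G + G) = 4 - (-12 + G)*2*G = 4 - 2*G*(-12 + G))
((-10 + V(7, 3)) - 10) - 110*S(-5) = ((-10 + (-2 - 2*7)) - 10) - 110*(4 - 2*(-5)² + 24*(-5)) = ((-10 + (-2 - 14)) - 10) - 110*(4 - 2*25 - 120) = ((-10 - 16) - 10) - 110*(4 - 50 - 120) = (-26 - 10) - 110*(-166) = -36 + 18260 = 18224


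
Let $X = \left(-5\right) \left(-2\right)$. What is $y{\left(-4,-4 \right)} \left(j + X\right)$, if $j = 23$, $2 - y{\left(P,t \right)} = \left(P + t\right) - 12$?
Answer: $726$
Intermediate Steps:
$y{\left(P,t \right)} = 14 - P - t$ ($y{\left(P,t \right)} = 2 - \left(\left(P + t\right) - 12\right) = 2 - \left(-12 + P + t\right) = 14 - P - t$)
$X = 10$
$y{\left(-4,-4 \right)} \left(j + X\right) = \left(14 - -4 - -4\right) \left(23 + 10\right) = \left(14 + 4 + 4\right) 33 = 22 \cdot 33 = 726$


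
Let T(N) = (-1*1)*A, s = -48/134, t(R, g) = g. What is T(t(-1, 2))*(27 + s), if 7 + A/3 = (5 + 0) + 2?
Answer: 0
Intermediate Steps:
A = 0 (A = -21 + 3*((5 + 0) + 2) = -21 + 3*(5 + 2) = -21 + 3*7 = -21 + 21 = 0)
s = -24/67 (s = -48*1/134 = -24/67 ≈ -0.35821)
T(N) = 0 (T(N) = -1*1*0 = -1*0 = 0)
T(t(-1, 2))*(27 + s) = 0*(27 - 24/67) = 0*(1785/67) = 0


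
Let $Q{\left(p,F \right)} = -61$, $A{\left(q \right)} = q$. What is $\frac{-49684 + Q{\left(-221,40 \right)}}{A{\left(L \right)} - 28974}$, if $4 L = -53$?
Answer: $\frac{198980}{115949} \approx 1.7161$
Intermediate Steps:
$L = - \frac{53}{4}$ ($L = \frac{1}{4} \left(-53\right) = - \frac{53}{4} \approx -13.25$)
$\frac{-49684 + Q{\left(-221,40 \right)}}{A{\left(L \right)} - 28974} = \frac{-49684 - 61}{- \frac{53}{4} - 28974} = - \frac{49745}{- \frac{115949}{4}} = \left(-49745\right) \left(- \frac{4}{115949}\right) = \frac{198980}{115949}$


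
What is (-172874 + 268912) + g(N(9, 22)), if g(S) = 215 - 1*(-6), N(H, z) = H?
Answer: 96259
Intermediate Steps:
g(S) = 221 (g(S) = 215 + 6 = 221)
(-172874 + 268912) + g(N(9, 22)) = (-172874 + 268912) + 221 = 96038 + 221 = 96259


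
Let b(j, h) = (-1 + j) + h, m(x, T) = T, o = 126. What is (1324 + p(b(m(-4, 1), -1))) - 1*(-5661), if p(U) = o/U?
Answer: 6859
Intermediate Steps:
b(j, h) = -1 + h + j
p(U) = 126/U
(1324 + p(b(m(-4, 1), -1))) - 1*(-5661) = (1324 + 126/(-1 - 1 + 1)) - 1*(-5661) = (1324 + 126/(-1)) + 5661 = (1324 + 126*(-1)) + 5661 = (1324 - 126) + 5661 = 1198 + 5661 = 6859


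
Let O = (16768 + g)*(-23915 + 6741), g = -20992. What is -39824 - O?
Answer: -72582800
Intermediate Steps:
O = 72542976 (O = (16768 - 20992)*(-23915 + 6741) = -4224*(-17174) = 72542976)
-39824 - O = -39824 - 1*72542976 = -39824 - 72542976 = -72582800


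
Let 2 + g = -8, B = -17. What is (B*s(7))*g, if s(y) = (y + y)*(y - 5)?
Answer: 4760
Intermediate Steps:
g = -10 (g = -2 - 8 = -10)
s(y) = 2*y*(-5 + y) (s(y) = (2*y)*(-5 + y) = 2*y*(-5 + y))
(B*s(7))*g = -34*7*(-5 + 7)*(-10) = -34*7*2*(-10) = -17*28*(-10) = -476*(-10) = 4760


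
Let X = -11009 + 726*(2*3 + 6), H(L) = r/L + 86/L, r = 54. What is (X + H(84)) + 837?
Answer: -4375/3 ≈ -1458.3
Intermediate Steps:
H(L) = 140/L (H(L) = 54/L + 86/L = 140/L)
X = -2297 (X = -11009 + 726*(6 + 6) = -11009 + 726*12 = -11009 + 8712 = -2297)
(X + H(84)) + 837 = (-2297 + 140/84) + 837 = (-2297 + 140*(1/84)) + 837 = (-2297 + 5/3) + 837 = -6886/3 + 837 = -4375/3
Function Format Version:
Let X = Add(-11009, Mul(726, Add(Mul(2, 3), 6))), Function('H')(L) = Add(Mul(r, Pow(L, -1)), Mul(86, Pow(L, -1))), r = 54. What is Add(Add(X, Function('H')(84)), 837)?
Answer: Rational(-4375, 3) ≈ -1458.3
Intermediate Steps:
Function('H')(L) = Mul(140, Pow(L, -1)) (Function('H')(L) = Add(Mul(54, Pow(L, -1)), Mul(86, Pow(L, -1))) = Mul(140, Pow(L, -1)))
X = -2297 (X = Add(-11009, Mul(726, Add(6, 6))) = Add(-11009, Mul(726, 12)) = Add(-11009, 8712) = -2297)
Add(Add(X, Function('H')(84)), 837) = Add(Add(-2297, Mul(140, Pow(84, -1))), 837) = Add(Add(-2297, Mul(140, Rational(1, 84))), 837) = Add(Add(-2297, Rational(5, 3)), 837) = Add(Rational(-6886, 3), 837) = Rational(-4375, 3)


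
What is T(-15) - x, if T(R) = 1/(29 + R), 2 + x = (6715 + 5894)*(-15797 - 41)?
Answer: 2795818817/14 ≈ 1.9970e+8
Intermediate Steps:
x = -199701344 (x = -2 + (6715 + 5894)*(-15797 - 41) = -2 + 12609*(-15838) = -2 - 199701342 = -199701344)
T(-15) - x = 1/(29 - 15) - 1*(-199701344) = 1/14 + 199701344 = 2795818817/14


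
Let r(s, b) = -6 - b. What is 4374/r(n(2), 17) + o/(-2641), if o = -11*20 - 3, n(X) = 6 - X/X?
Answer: -11546605/60743 ≈ -190.09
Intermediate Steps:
n(X) = 5 (n(X) = 6 - 1*1 = 6 - 1 = 5)
o = -223 (o = -220 - 3 = -223)
4374/r(n(2), 17) + o/(-2641) = 4374/(-6 - 1*17) - 223/(-2641) = 4374/(-6 - 17) - 223*(-1/2641) = 4374/(-23) + 223/2641 = 4374*(-1/23) + 223/2641 = -4374/23 + 223/2641 = -11546605/60743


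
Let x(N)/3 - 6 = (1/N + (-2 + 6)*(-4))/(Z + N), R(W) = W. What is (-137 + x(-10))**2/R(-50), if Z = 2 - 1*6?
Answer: -5340721/20000 ≈ -267.04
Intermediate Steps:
Z = -4 (Z = 2 - 6 = -4)
x(N) = 18 + 3*(-16 + 1/N)/(-4 + N) (x(N) = 18 + 3*((1/N + (-2 + 6)*(-4))/(-4 + N)) = 18 + 3*((1/N + 4*(-4))/(-4 + N)) = 18 + 3*((1/N - 16)/(-4 + N)) = 18 + 3*((-16 + 1/N)/(-4 + N)) = 18 + 3*(-16 + 1/N)/(-4 + N))
(-137 + x(-10))**2/R(-50) = (-137 + 3*(1 - 40*(-10) + 6*(-10)**2)/(-10*(-4 - 10)))**2/(-50) = (-137 + 3*(-1/10)*(1 + 400 + 6*100)/(-14))**2*(-1/50) = (-137 + 3*(-1/10)*(-1/14)*(1 + 400 + 600))**2*(-1/50) = (-137 + 3*(-1/10)*(-1/14)*1001)**2*(-1/50) = (-137 + 429/20)**2*(-1/50) = (-2311/20)**2*(-1/50) = (5340721/400)*(-1/50) = -5340721/20000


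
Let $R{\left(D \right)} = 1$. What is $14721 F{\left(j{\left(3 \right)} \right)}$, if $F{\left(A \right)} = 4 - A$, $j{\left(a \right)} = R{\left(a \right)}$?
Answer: $44163$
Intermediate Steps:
$j{\left(a \right)} = 1$
$14721 F{\left(j{\left(3 \right)} \right)} = 14721 \left(4 - 1\right) = 14721 \cdot 3 = 44163$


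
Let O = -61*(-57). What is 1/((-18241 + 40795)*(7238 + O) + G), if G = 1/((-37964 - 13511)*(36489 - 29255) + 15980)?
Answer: 372354170/89985383806178699 ≈ 4.1379e-9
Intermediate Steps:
O = 3477
G = -1/372354170 (G = 1/(-51475*7234 + 15980) = 1/(-372370150 + 15980) = 1/(-372354170) = -1/372354170 ≈ -2.6856e-9)
1/((-18241 + 40795)*(7238 + O) + G) = 1/((-18241 + 40795)*(7238 + 3477) - 1/372354170) = 1/(22554*10715 - 1/372354170) = 1/(241666110 - 1/372354170) = 1/(89985383806178699/372354170) = 372354170/89985383806178699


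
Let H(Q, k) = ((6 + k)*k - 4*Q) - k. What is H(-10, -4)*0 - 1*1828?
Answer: -1828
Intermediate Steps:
H(Q, k) = -k - 4*Q + k*(6 + k) (H(Q, k) = (k*(6 + k) - 4*Q) - k = (-4*Q + k*(6 + k)) - k = -k - 4*Q + k*(6 + k))
H(-10, -4)*0 - 1*1828 = ((-4)² - 4*(-10) + 5*(-4))*0 - 1*1828 = (16 + 40 - 20)*0 - 1828 = 36*0 - 1828 = 0 - 1828 = -1828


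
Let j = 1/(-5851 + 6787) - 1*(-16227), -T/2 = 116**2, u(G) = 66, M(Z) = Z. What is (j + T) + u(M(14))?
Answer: -9939383/936 ≈ -10619.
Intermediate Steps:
T = -26912 (T = -2*116**2 = -2*13456 = -26912)
j = 15188473/936 (j = 1/936 + 16227 = 15188473/936 ≈ 16227.)
(j + T) + u(M(14)) = (15188473/936 - 26912) + 66 = -10001159/936 + 66 = -9939383/936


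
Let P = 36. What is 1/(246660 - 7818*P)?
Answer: -1/34788 ≈ -2.8746e-5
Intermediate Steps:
1/(246660 - 7818*P) = 1/(246660 - 7818*36) = 1/(246660 - 281448) = 1/(-34788) = -1/34788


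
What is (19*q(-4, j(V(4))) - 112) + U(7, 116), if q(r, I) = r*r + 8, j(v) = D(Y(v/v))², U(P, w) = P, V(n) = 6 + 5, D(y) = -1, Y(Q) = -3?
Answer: 351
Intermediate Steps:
V(n) = 11
j(v) = 1 (j(v) = (-1)² = 1)
q(r, I) = 8 + r² (q(r, I) = r² + 8 = 8 + r²)
(19*q(-4, j(V(4))) - 112) + U(7, 116) = (19*(8 + (-4)²) - 112) + 7 = (19*(8 + 16) - 112) + 7 = (19*24 - 112) + 7 = (456 - 112) + 7 = 344 + 7 = 351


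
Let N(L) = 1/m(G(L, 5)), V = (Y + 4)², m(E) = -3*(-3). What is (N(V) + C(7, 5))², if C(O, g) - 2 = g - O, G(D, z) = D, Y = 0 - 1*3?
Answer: 1/81 ≈ 0.012346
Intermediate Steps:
Y = -3 (Y = 0 - 3 = -3)
m(E) = 9
C(O, g) = 2 + g - O (C(O, g) = 2 + (g - O) = 2 + g - O)
V = 1 (V = (-3 + 4)² = 1² = 1)
N(L) = ⅑ (N(L) = 1/9 = ⅑)
(N(V) + C(7, 5))² = (⅑ + (2 + 5 - 1*7))² = (⅑ + (2 + 5 - 7))² = (⅑ + 0)² = (⅑)² = 1/81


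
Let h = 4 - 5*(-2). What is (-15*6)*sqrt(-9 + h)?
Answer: -90*sqrt(5) ≈ -201.25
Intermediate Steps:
h = 14 (h = 4 + 10 = 14)
(-15*6)*sqrt(-9 + h) = (-15*6)*sqrt(-9 + 14) = -90*sqrt(5)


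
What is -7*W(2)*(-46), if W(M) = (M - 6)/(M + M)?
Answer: -322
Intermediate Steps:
W(M) = (-6 + M)/(2*M) (W(M) = (-6 + M)/((2*M)) = (-6 + M)*(1/(2*M)) = (-6 + M)/(2*M))
-7*W(2)*(-46) = -7*(-6 + 2)/(2*2)*(-46) = -7*(-4)/(2*2)*(-46) = -7*(-1)*(-46) = 7*(-46) = -322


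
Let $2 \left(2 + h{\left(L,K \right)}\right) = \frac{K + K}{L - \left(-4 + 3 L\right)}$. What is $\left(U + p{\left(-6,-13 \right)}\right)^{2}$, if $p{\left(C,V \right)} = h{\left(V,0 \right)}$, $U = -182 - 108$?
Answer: $85264$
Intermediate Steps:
$U = -290$ ($U = -182 - 108 = -290$)
$h{\left(L,K \right)} = -2 + \frac{K}{4 - 2 L}$ ($h{\left(L,K \right)} = -2 + \frac{\left(K + K\right) \frac{1}{L - \left(-4 + 3 L\right)}}{2} = -2 + \frac{2 K \frac{1}{L - \left(-4 + 3 L\right)}}{2} = -2 + \frac{2 K \frac{1}{4 - 2 L}}{2} = -2 + \frac{K}{4 - 2 L}$)
$p{\left(C,V \right)} = \frac{8 - 4 V}{2 \left(-2 + V\right)}$ ($p{\left(C,V \right)} = \frac{8 - 0 - 4 V}{2 \left(-2 + V\right)} = \frac{8 + 0 - 4 V}{2 \left(-2 + V\right)} = \frac{8 - 4 V}{2 \left(-2 + V\right)}$)
$\left(U + p{\left(-6,-13 \right)}\right)^{2} = \left(-290 - 2\right)^{2} = \left(-292\right)^{2} = 85264$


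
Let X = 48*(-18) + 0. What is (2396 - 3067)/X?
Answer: 671/864 ≈ 0.77662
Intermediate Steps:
X = -864 (X = -864 + 0 = -864)
(2396 - 3067)/X = (2396 - 3067)/(-864) = -671*(-1/864) = 671/864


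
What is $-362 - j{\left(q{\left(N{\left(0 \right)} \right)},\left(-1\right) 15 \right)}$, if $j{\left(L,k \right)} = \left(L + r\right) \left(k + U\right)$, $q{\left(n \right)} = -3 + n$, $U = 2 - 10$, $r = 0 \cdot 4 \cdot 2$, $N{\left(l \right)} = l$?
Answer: $-431$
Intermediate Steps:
$r = 0$ ($r = 0 \cdot 2 = 0$)
$U = -8$
$j{\left(L,k \right)} = L \left(-8 + k\right)$ ($j{\left(L,k \right)} = \left(L + 0\right) \left(k - 8\right) = L \left(-8 + k\right)$)
$-362 - j{\left(q{\left(N{\left(0 \right)} \right)},\left(-1\right) 15 \right)} = -362 - \left(-3 + 0\right) \left(-8 - 15\right) = -362 - - 3 \left(-8 - 15\right) = -362 - \left(-3\right) \left(-23\right) = -362 - 69 = -431$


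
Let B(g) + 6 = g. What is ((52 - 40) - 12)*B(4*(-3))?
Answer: 0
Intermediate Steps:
B(g) = -6 + g
((52 - 40) - 12)*B(4*(-3)) = ((52 - 40) - 12)*(-6 + 4*(-3)) = (12 - 12)*(-6 - 12) = 0*(-18) = 0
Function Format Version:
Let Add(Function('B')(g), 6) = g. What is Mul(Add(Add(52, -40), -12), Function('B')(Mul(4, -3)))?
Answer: 0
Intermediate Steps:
Function('B')(g) = Add(-6, g)
Mul(Add(Add(52, -40), -12), Function('B')(Mul(4, -3))) = Mul(Add(Add(52, -40), -12), Add(-6, Mul(4, -3))) = Mul(Add(12, -12), Add(-6, -12)) = Mul(0, -18) = 0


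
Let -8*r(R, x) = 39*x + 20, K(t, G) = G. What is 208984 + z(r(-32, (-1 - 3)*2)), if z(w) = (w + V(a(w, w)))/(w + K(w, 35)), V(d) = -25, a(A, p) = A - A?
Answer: 29884735/143 ≈ 2.0898e+5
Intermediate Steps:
a(A, p) = 0
r(R, x) = -5/2 - 39*x/8 (r(R, x) = -(39*x + 20)/8 = -(20 + 39*x)/8 = -5/2 - 39*x/8)
z(w) = (-25 + w)/(35 + w) (z(w) = (w - 25)/(w + 35) = (-25 + w)/(35 + w))
208984 + z(r(-32, (-1 - 3)*2)) = 208984 + (-25 + (-5/2 - 39*(-1 - 3)*2/8))/(35 + (-5/2 - 39*(-1 - 3)*2/8)) = 208984 + (-25 + (-5/2 - (-39)*2/2))/(35 + (-5/2 - (-39)*2/2)) = 208984 + (-25 + (-5/2 - 39/8*(-8)))/(35 + (-5/2 - 39/8*(-8))) = 208984 + (-25 + (-5/2 + 39))/(35 + (-5/2 + 39)) = 208984 + (-25 + 73/2)/(35 + 73/2) = 208984 + (23/2)/(143/2) = 208984 + (2/143)*(23/2) = 208984 + 23/143 = 29884735/143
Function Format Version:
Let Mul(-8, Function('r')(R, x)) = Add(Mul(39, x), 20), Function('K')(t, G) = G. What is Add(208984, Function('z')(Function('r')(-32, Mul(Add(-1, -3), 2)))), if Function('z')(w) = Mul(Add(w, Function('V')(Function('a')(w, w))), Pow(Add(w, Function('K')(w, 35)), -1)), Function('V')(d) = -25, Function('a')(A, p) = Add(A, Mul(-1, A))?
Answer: Rational(29884735, 143) ≈ 2.0898e+5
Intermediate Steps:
Function('a')(A, p) = 0
Function('r')(R, x) = Add(Rational(-5, 2), Mul(Rational(-39, 8), x)) (Function('r')(R, x) = Mul(Rational(-1, 8), Add(Mul(39, x), 20)) = Mul(Rational(-1, 8), Add(20, Mul(39, x))) = Add(Rational(-5, 2), Mul(Rational(-39, 8), x)))
Function('z')(w) = Mul(Pow(Add(35, w), -1), Add(-25, w)) (Function('z')(w) = Mul(Add(w, -25), Pow(Add(w, 35), -1)) = Mul(Add(-25, w), Pow(Add(35, w), -1)) = Mul(Pow(Add(35, w), -1), Add(-25, w)))
Add(208984, Function('z')(Function('r')(-32, Mul(Add(-1, -3), 2)))) = Add(208984, Mul(Pow(Add(35, Add(Rational(-5, 2), Mul(Rational(-39, 8), Mul(Add(-1, -3), 2)))), -1), Add(-25, Add(Rational(-5, 2), Mul(Rational(-39, 8), Mul(Add(-1, -3), 2)))))) = Add(208984, Mul(Pow(Add(35, Add(Rational(-5, 2), Mul(Rational(-39, 8), Mul(-4, 2)))), -1), Add(-25, Add(Rational(-5, 2), Mul(Rational(-39, 8), Mul(-4, 2)))))) = Add(208984, Mul(Pow(Add(35, Add(Rational(-5, 2), Mul(Rational(-39, 8), -8))), -1), Add(-25, Add(Rational(-5, 2), Mul(Rational(-39, 8), -8))))) = Add(208984, Mul(Pow(Add(35, Add(Rational(-5, 2), 39)), -1), Add(-25, Add(Rational(-5, 2), 39)))) = Add(208984, Mul(Pow(Add(35, Rational(73, 2)), -1), Add(-25, Rational(73, 2)))) = Add(208984, Mul(Pow(Rational(143, 2), -1), Rational(23, 2))) = Add(208984, Mul(Rational(2, 143), Rational(23, 2))) = Add(208984, Rational(23, 143)) = Rational(29884735, 143)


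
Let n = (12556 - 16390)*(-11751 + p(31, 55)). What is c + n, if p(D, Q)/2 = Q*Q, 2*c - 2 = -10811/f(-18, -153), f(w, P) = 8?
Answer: 349711349/16 ≈ 2.1857e+7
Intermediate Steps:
c = -10795/16 (c = 1 + (-10811/8)/2 = 1 + (-10811*1/8)/2 = 1 + (1/2)*(-10811/8) = 1 - 10811/16 = -10795/16 ≈ -674.69)
p(D, Q) = 2*Q**2 (p(D, Q) = 2*(Q*Q) = 2*Q**2)
n = 21857634 (n = (12556 - 16390)*(-11751 + 2*55**2) = -3834*(-11751 + 2*3025) = -3834*(-11751 + 6050) = -3834*(-5701) = 21857634)
c + n = -10795/16 + 21857634 = 349711349/16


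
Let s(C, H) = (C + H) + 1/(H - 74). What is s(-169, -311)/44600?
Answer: -184801/17171000 ≈ -0.010762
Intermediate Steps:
s(C, H) = C + H + 1/(-74 + H) (s(C, H) = (C + H) + 1/(-74 + H) = C + H + 1/(-74 + H))
s(-169, -311)/44600 = ((1 + (-311)² - 74*(-169) - 74*(-311) - 169*(-311))/(-74 - 311))/44600 = ((1 + 96721 + 12506 + 23014 + 52559)/(-385))*(1/44600) = -1/385*184801*(1/44600) = -184801/385*1/44600 = -184801/17171000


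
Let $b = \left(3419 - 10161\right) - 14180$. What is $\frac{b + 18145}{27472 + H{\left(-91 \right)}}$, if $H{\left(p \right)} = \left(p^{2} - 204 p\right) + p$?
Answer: $- \frac{2777}{54226} \approx -0.051212$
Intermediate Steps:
$b = -20922$ ($b = -6742 - 14180 = -20922$)
$H{\left(p \right)} = p^{2} - 203 p$
$\frac{b + 18145}{27472 + H{\left(-91 \right)}} = \frac{-20922 + 18145}{27472 - 91 \left(-203 - 91\right)} = - \frac{2777}{27472 - -26754} = - \frac{2777}{27472 + 26754} = - \frac{2777}{54226}$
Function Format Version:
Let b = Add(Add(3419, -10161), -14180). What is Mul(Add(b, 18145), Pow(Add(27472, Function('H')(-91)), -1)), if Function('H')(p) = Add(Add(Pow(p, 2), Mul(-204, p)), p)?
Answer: Rational(-2777, 54226) ≈ -0.051212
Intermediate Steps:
b = -20922 (b = Add(-6742, -14180) = -20922)
Function('H')(p) = Add(Pow(p, 2), Mul(-203, p))
Mul(Add(b, 18145), Pow(Add(27472, Function('H')(-91)), -1)) = Mul(Add(-20922, 18145), Pow(Add(27472, Mul(-91, Add(-203, -91))), -1)) = Mul(-2777, Pow(Add(27472, Mul(-91, -294)), -1)) = Mul(-2777, Pow(Add(27472, 26754), -1)) = Mul(-2777, Pow(54226, -1)) = Mul(-2777, Rational(1, 54226)) = Rational(-2777, 54226)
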